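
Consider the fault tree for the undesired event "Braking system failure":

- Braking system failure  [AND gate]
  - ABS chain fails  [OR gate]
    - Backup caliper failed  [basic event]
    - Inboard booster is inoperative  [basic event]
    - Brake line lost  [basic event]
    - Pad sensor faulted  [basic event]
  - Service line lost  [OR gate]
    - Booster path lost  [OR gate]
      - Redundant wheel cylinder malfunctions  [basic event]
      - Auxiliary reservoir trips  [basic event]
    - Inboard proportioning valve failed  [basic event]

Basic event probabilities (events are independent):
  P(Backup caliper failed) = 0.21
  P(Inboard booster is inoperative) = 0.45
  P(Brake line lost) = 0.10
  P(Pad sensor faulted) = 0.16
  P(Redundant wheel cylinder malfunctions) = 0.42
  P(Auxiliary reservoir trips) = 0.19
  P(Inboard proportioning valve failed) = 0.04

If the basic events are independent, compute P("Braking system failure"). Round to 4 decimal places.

P(ABS chain fails) [OR] = 1 − (1−0.21) × (1−0.45) × (1−0.10) × (1−0.16) = 0.671518
P(Booster path lost) [OR] = 1 − (1−0.42) × (1−0.19) = 0.530200
P(Service line lost) [OR] = 1 − (1−0.530200) × (1−0.04) = 0.548992
P(Braking system failure) [AND] = 0.671518 × 0.548992 = 0.368658
Rounded to 4 decimal places: P(Braking system failure) ≈ 0.3687.

0.3687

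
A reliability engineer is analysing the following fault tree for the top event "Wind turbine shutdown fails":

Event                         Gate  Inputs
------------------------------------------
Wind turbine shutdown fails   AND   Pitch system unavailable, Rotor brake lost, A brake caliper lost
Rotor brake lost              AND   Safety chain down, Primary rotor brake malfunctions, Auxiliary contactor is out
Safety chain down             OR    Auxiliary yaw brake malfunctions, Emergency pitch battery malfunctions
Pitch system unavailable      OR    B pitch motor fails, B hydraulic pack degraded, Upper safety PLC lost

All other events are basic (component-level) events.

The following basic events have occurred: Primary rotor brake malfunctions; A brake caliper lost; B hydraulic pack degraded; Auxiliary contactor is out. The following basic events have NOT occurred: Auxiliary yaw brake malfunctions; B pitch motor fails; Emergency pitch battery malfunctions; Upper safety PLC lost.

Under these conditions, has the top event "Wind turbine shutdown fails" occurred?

Pitch system unavailable [OR]: B pitch motor fails=not, B hydraulic pack degraded=occurs, Upper safety PLC lost=not → at least one input occurs → occurs.
Safety chain down [OR]: Auxiliary yaw brake malfunctions=not, Emergency pitch battery malfunctions=not → no input occurs → does not occur.
Rotor brake lost [AND]: Safety chain down=not, Primary rotor brake malfunctions=occurs, Auxiliary contactor is out=occurs → not all inputs occur → does not occur.
Wind turbine shutdown fails [AND]: Pitch system unavailable=occurs, Rotor brake lost=not, A brake caliper lost=occurs → not all inputs occur → does not occur.

No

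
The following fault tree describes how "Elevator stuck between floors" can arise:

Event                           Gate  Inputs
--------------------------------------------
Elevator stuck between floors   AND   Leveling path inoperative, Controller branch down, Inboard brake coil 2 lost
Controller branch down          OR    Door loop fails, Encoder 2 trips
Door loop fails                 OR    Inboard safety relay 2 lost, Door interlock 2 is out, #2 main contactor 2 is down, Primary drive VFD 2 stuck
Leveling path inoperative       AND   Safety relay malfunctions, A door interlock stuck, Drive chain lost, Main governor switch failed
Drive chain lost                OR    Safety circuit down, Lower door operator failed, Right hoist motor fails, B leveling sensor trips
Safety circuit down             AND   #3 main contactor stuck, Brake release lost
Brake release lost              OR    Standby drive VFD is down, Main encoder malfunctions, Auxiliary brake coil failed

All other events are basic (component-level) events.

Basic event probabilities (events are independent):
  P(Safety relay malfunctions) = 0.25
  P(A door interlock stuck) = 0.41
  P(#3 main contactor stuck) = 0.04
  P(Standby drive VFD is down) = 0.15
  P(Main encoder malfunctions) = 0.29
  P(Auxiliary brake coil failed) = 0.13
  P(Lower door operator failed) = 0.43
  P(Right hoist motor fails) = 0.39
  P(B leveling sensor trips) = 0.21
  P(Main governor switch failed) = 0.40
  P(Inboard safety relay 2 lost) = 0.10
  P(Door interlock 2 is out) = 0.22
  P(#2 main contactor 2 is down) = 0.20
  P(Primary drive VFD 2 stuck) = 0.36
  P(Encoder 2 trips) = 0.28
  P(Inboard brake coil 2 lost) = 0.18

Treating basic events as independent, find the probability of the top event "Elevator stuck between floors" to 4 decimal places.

0.0040

P(Brake release lost) [OR] = 1 − (1−0.15) × (1−0.29) × (1−0.13) = 0.474955
P(Safety circuit down) [AND] = 0.04 × 0.474955 = 0.018998
P(Drive chain lost) [OR] = 1 − (1−0.018998) × (1−0.43) × (1−0.39) × (1−0.21) = 0.730535
P(Leveling path inoperative) [AND] = 0.25 × 0.41 × 0.730535 × 0.40 = 0.029952
P(Door loop fails) [OR] = 1 − (1−0.10) × (1−0.22) × (1−0.20) × (1−0.36) = 0.640576
P(Controller branch down) [OR] = 1 − (1−0.640576) × (1−0.28) = 0.741215
P(Elevator stuck between floors) [AND] = 0.029952 × 0.741215 × 0.18 = 0.003996
Rounded to 4 decimal places: P(Elevator stuck between floors) ≈ 0.0040.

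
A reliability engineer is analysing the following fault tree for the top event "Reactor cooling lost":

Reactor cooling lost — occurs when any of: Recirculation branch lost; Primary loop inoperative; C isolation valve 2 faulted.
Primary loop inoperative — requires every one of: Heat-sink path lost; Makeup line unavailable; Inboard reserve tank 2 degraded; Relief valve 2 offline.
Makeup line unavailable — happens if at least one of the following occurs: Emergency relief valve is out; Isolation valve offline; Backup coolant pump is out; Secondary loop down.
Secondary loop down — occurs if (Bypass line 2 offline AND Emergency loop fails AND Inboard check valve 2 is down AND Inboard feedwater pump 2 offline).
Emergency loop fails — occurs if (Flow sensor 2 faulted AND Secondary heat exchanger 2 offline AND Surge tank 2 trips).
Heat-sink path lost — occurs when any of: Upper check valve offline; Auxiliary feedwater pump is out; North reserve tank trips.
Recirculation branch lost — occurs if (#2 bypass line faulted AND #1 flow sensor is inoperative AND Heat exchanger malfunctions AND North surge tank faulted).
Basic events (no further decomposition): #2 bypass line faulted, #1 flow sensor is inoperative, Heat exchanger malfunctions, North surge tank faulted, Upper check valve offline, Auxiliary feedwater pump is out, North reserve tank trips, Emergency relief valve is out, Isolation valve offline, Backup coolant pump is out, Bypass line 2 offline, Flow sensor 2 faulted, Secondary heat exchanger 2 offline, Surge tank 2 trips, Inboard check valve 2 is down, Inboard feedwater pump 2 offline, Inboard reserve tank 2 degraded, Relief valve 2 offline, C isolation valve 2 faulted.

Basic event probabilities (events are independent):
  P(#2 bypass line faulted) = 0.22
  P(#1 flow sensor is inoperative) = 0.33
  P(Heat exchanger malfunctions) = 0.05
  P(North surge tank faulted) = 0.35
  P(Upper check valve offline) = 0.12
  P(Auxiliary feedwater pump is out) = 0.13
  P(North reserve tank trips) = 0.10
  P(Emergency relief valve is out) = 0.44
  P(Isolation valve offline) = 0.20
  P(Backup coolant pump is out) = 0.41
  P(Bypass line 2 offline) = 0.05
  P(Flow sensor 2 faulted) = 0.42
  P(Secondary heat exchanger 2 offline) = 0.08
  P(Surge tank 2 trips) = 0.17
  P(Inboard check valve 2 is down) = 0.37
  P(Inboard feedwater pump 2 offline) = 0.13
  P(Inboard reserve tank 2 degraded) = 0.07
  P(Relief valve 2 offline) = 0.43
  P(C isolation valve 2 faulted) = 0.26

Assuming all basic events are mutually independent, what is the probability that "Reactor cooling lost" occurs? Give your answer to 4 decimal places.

P(Recirculation branch lost) [AND] = 0.22 × 0.33 × 0.05 × 0.35 = 0.001271
P(Heat-sink path lost) [OR] = 1 − (1−0.12) × (1−0.13) × (1−0.10) = 0.310960
P(Emergency loop fails) [AND] = 0.42 × 0.08 × 0.17 = 0.005712
P(Secondary loop down) [AND] = 0.05 × 0.005712 × 0.37 × 0.13 = 0.000014
P(Makeup line unavailable) [OR] = 1 − (1−0.44) × (1−0.20) × (1−0.41) × (1−0.000014) = 0.735684
P(Primary loop inoperative) [AND] = 0.310960 × 0.735684 × 0.07 × 0.43 = 0.006886
P(Reactor cooling lost) [OR] = 1 − (1−0.001271) × (1−0.006886) × (1−0.26) = 0.266030
Rounded to 4 decimal places: P(Reactor cooling lost) ≈ 0.2660.

0.2660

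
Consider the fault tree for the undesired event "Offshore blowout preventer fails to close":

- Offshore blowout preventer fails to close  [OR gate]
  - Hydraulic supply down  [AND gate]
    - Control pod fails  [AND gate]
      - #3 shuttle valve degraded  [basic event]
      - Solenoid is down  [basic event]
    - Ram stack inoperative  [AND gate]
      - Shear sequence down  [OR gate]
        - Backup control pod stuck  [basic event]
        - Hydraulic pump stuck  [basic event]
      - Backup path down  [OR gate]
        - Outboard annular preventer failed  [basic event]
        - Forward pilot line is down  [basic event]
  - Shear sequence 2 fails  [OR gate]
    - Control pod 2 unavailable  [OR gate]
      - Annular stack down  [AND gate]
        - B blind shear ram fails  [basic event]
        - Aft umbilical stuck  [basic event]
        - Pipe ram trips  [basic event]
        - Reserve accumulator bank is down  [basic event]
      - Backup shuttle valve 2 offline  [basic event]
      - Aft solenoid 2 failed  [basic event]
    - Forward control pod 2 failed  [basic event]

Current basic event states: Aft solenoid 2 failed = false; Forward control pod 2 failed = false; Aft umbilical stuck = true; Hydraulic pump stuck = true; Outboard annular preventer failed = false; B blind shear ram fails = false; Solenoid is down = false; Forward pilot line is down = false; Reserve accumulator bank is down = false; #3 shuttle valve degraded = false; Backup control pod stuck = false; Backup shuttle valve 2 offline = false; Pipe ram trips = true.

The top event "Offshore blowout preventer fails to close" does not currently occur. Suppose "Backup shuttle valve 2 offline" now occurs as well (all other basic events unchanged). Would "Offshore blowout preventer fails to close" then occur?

Counterfactual: set "Backup shuttle valve 2 offline" to occurred.
Control pod fails [AND]: #3 shuttle valve degraded=not, Solenoid is down=not → not all inputs occur → does not occur.
Shear sequence down [OR]: Backup control pod stuck=not, Hydraulic pump stuck=occurs → at least one input occurs → occurs.
Backup path down [OR]: Outboard annular preventer failed=not, Forward pilot line is down=not → no input occurs → does not occur.
Ram stack inoperative [AND]: Shear sequence down=occurs, Backup path down=not → not all inputs occur → does not occur.
Hydraulic supply down [AND]: Control pod fails=not, Ram stack inoperative=not → not all inputs occur → does not occur.
Annular stack down [AND]: B blind shear ram fails=not, Aft umbilical stuck=occurs, Pipe ram trips=occurs, Reserve accumulator bank is down=not → not all inputs occur → does not occur.
Control pod 2 unavailable [OR]: Annular stack down=not, Backup shuttle valve 2 offline=occurs, Aft solenoid 2 failed=not → at least one input occurs → occurs.
Shear sequence 2 fails [OR]: Control pod 2 unavailable=occurs, Forward control pod 2 failed=not → at least one input occurs → occurs.
Offshore blowout preventer fails to close [OR]: Hydraulic supply down=not, Shear sequence 2 fails=occurs → at least one input occurs → occurs.

Yes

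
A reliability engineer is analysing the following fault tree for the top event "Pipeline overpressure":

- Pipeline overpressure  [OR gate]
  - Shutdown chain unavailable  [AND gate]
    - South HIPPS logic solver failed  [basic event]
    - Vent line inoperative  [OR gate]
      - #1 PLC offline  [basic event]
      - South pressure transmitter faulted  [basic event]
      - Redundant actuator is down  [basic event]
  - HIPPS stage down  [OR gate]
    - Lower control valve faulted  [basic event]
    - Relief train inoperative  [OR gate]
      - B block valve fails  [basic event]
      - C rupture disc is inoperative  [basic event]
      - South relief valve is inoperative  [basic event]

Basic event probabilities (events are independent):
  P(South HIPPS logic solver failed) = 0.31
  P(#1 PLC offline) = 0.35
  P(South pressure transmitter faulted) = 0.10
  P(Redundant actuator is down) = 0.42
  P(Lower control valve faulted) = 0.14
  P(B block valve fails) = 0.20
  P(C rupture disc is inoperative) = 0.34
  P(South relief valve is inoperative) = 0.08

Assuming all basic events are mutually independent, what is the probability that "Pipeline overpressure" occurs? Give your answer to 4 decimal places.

P(Vent line inoperative) [OR] = 1 − (1−0.35) × (1−0.10) × (1−0.42) = 0.660700
P(Shutdown chain unavailable) [AND] = 0.31 × 0.660700 = 0.204817
P(Relief train inoperative) [OR] = 1 − (1−0.20) × (1−0.34) × (1−0.08) = 0.514240
P(HIPPS stage down) [OR] = 1 − (1−0.14) × (1−0.514240) = 0.582246
P(Pipeline overpressure) [OR] = 1 − (1−0.204817) × (1−0.582246) = 0.667809
Rounded to 4 decimal places: P(Pipeline overpressure) ≈ 0.6678.

0.6678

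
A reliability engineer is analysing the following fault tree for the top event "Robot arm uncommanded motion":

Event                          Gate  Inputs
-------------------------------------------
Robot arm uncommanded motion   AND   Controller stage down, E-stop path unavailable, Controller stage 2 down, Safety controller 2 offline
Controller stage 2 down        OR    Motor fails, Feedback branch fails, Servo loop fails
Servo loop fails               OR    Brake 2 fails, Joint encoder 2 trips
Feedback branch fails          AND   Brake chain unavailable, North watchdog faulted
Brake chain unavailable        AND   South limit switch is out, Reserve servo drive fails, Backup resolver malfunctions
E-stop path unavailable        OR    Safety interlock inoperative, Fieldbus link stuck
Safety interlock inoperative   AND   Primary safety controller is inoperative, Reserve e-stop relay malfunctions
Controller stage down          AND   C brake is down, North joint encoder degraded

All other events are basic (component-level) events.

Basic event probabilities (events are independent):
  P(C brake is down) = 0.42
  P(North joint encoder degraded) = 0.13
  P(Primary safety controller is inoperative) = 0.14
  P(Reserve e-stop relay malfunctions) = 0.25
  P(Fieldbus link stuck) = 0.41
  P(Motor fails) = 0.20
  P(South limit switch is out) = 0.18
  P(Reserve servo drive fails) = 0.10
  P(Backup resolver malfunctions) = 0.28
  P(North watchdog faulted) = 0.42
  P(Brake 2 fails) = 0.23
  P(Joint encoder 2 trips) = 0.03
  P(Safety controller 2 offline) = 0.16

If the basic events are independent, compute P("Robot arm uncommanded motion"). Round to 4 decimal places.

P(Controller stage down) [AND] = 0.42 × 0.13 = 0.054600
P(Safety interlock inoperative) [AND] = 0.14 × 0.25 = 0.035000
P(E-stop path unavailable) [OR] = 1 − (1−0.035000) × (1−0.41) = 0.430650
P(Brake chain unavailable) [AND] = 0.18 × 0.10 × 0.28 = 0.005040
P(Feedback branch fails) [AND] = 0.005040 × 0.42 = 0.002117
P(Servo loop fails) [OR] = 1 − (1−0.23) × (1−0.03) = 0.253100
P(Controller stage 2 down) [OR] = 1 − (1−0.20) × (1−0.002117) × (1−0.253100) = 0.403745
P(Robot arm uncommanded motion) [AND] = 0.054600 × 0.430650 × 0.403745 × 0.16 = 0.001519
Rounded to 4 decimal places: P(Robot arm uncommanded motion) ≈ 0.0015.

0.0015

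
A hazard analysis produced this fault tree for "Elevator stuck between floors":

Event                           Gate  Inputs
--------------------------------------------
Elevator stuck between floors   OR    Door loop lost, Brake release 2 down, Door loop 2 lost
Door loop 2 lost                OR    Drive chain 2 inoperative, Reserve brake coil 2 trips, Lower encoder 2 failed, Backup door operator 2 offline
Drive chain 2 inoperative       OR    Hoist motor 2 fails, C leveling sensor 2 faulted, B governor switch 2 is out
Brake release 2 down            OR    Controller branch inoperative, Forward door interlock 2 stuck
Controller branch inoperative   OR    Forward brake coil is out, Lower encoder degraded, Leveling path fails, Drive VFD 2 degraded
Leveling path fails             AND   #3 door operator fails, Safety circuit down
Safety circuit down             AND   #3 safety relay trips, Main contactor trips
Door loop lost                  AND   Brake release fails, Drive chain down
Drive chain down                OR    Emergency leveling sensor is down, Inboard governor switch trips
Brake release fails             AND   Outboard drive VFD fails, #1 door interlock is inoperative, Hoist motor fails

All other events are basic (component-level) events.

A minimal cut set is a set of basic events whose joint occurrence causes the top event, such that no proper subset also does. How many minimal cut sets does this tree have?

13

Brake release fails [AND]: one cut set from each child combined → 1 × 1 × 1 = 1 cut set(s).
Drive chain down [OR]: union of children's cut sets → 2 cut set(s).
Door loop lost [AND]: one cut set from each child combined → 1 × 2 = 2 cut set(s).
Safety circuit down [AND]: one cut set from each child combined → 1 × 1 = 1 cut set(s).
Leveling path fails [AND]: one cut set from each child combined → 1 × 1 = 1 cut set(s).
Controller branch inoperative [OR]: union of children's cut sets → 4 cut set(s).
Brake release 2 down [OR]: union of children's cut sets → 5 cut set(s).
Drive chain 2 inoperative [OR]: union of children's cut sets → 3 cut set(s).
Door loop 2 lost [OR]: union of children's cut sets → 6 cut set(s).
Elevator stuck between floors [OR]: union of children's cut sets → 13 cut set(s).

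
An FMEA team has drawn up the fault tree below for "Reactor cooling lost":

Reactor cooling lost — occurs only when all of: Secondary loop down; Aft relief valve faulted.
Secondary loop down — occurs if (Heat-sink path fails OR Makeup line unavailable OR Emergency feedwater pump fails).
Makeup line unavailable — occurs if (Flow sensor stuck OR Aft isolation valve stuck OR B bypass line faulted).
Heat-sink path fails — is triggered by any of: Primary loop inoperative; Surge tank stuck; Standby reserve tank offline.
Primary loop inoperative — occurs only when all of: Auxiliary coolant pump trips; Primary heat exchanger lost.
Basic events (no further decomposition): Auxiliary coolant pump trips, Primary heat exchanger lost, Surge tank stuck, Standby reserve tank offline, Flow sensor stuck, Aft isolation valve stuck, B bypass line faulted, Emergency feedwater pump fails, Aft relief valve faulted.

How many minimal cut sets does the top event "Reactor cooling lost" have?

7

Primary loop inoperative [AND]: one cut set from each child combined → 1 × 1 = 1 cut set(s).
Heat-sink path fails [OR]: union of children's cut sets → 3 cut set(s).
Makeup line unavailable [OR]: union of children's cut sets → 3 cut set(s).
Secondary loop down [OR]: union of children's cut sets → 7 cut set(s).
Reactor cooling lost [AND]: one cut set from each child combined → 7 × 1 = 7 cut set(s).
Minimal cut sets: {Aft relief valve faulted, Auxiliary coolant pump trips, Primary heat exchanger lost}; {Aft relief valve faulted, Surge tank stuck}; {Aft relief valve faulted, Standby reserve tank offline}; {Aft relief valve faulted, Flow sensor stuck}; {Aft isolation valve stuck, Aft relief valve faulted}; {Aft relief valve faulted, B bypass line faulted}; {Aft relief valve faulted, Emergency feedwater pump fails}.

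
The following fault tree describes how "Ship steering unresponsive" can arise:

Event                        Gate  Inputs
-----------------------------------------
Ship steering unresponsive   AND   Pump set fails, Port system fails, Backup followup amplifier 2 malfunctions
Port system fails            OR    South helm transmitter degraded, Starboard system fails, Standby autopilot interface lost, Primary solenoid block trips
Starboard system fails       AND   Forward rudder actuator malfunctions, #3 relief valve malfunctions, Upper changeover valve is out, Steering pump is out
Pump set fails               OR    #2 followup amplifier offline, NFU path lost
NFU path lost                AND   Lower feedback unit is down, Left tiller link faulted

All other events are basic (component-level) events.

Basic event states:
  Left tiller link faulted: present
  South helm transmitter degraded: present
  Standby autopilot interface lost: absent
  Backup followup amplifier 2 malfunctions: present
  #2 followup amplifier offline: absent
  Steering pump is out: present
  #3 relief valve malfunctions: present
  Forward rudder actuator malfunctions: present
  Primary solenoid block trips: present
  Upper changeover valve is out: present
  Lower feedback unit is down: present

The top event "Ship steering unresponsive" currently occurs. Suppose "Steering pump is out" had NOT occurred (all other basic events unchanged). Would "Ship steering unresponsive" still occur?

Yes

Counterfactual: set "Steering pump is out" to not occurred.
NFU path lost [AND]: Lower feedback unit is down=occurs, Left tiller link faulted=occurs → all inputs occur → occurs.
Pump set fails [OR]: #2 followup amplifier offline=not, NFU path lost=occurs → at least one input occurs → occurs.
Starboard system fails [AND]: Forward rudder actuator malfunctions=occurs, #3 relief valve malfunctions=occurs, Upper changeover valve is out=occurs, Steering pump is out=not → not all inputs occur → does not occur.
Port system fails [OR]: South helm transmitter degraded=occurs, Starboard system fails=not, Standby autopilot interface lost=not, Primary solenoid block trips=occurs → at least one input occurs → occurs.
Ship steering unresponsive [AND]: Pump set fails=occurs, Port system fails=occurs, Backup followup amplifier 2 malfunctions=occurs → all inputs occur → occurs.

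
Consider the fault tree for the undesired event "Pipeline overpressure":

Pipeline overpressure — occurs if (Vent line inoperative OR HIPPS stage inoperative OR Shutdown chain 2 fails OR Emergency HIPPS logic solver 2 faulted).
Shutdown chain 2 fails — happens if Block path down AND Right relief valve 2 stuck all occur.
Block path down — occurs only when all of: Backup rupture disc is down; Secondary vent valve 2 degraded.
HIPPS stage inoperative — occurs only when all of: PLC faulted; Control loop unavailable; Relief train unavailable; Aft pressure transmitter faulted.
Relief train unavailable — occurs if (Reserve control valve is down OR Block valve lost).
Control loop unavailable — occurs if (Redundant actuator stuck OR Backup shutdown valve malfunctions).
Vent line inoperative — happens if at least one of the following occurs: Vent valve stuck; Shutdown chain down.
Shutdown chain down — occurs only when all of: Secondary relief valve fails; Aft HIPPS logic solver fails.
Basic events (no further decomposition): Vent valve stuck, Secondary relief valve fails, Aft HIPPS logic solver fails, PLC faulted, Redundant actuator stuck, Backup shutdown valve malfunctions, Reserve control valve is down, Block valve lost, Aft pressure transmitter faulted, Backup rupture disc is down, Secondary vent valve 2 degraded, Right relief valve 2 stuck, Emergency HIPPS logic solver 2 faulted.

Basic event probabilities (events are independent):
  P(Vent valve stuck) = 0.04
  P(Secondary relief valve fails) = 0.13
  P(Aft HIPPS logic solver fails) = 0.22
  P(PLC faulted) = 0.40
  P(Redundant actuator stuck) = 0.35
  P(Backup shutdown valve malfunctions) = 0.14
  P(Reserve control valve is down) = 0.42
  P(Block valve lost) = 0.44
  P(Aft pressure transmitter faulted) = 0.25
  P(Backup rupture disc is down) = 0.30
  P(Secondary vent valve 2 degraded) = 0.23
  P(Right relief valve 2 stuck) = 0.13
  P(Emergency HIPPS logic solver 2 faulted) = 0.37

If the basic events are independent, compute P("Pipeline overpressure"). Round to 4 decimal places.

0.4351

P(Shutdown chain down) [AND] = 0.13 × 0.22 = 0.028600
P(Vent line inoperative) [OR] = 1 − (1−0.04) × (1−0.028600) = 0.067456
P(Control loop unavailable) [OR] = 1 − (1−0.35) × (1−0.14) = 0.441000
P(Relief train unavailable) [OR] = 1 − (1−0.42) × (1−0.44) = 0.675200
P(HIPPS stage inoperative) [AND] = 0.40 × 0.441000 × 0.675200 × 0.25 = 0.029776
P(Block path down) [AND] = 0.30 × 0.23 = 0.069000
P(Shutdown chain 2 fails) [AND] = 0.069000 × 0.13 = 0.008970
P(Pipeline overpressure) [OR] = 1 − (1−0.067456) × (1−0.029776) × (1−0.008970) × (1−0.37) = 0.435104
Rounded to 4 decimal places: P(Pipeline overpressure) ≈ 0.4351.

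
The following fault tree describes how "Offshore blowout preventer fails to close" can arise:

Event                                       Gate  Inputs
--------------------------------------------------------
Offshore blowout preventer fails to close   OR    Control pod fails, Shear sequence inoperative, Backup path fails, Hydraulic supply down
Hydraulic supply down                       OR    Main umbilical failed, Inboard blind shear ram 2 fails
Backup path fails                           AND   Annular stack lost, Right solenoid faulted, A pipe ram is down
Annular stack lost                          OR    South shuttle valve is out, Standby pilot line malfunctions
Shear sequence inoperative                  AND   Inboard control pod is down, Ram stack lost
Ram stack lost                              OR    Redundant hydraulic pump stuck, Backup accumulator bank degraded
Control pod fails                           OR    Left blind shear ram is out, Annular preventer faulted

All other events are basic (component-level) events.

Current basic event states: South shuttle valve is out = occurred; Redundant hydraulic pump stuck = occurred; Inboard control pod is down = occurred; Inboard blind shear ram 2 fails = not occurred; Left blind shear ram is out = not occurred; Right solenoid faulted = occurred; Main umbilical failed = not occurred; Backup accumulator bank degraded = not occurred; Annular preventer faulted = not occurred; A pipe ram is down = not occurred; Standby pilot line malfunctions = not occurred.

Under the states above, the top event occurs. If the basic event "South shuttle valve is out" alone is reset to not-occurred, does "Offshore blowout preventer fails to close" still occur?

Yes

Counterfactual: set "South shuttle valve is out" to not occurred.
Control pod fails [OR]: Left blind shear ram is out=not, Annular preventer faulted=not → no input occurs → does not occur.
Ram stack lost [OR]: Redundant hydraulic pump stuck=occurs, Backup accumulator bank degraded=not → at least one input occurs → occurs.
Shear sequence inoperative [AND]: Inboard control pod is down=occurs, Ram stack lost=occurs → all inputs occur → occurs.
Annular stack lost [OR]: South shuttle valve is out=not, Standby pilot line malfunctions=not → no input occurs → does not occur.
Backup path fails [AND]: Annular stack lost=not, Right solenoid faulted=occurs, A pipe ram is down=not → not all inputs occur → does not occur.
Hydraulic supply down [OR]: Main umbilical failed=not, Inboard blind shear ram 2 fails=not → no input occurs → does not occur.
Offshore blowout preventer fails to close [OR]: Control pod fails=not, Shear sequence inoperative=occurs, Backup path fails=not, Hydraulic supply down=not → at least one input occurs → occurs.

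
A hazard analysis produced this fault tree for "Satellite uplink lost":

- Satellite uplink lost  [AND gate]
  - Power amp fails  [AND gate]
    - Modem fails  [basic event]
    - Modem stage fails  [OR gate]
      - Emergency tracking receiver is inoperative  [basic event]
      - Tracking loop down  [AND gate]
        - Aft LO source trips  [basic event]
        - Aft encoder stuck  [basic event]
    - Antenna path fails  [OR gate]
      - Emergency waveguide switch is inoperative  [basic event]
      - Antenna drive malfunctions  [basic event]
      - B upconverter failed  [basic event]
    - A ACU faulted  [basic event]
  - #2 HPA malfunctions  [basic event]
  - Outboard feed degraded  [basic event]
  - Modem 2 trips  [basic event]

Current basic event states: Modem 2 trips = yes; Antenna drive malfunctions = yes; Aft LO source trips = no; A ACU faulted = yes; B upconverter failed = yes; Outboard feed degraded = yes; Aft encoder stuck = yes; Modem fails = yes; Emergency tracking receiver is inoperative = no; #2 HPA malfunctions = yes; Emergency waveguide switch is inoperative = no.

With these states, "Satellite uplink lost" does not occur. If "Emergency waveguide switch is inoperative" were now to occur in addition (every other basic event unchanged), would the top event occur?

No

Counterfactual: set "Emergency waveguide switch is inoperative" to occurred.
Tracking loop down [AND]: Aft LO source trips=not, Aft encoder stuck=occurs → not all inputs occur → does not occur.
Modem stage fails [OR]: Emergency tracking receiver is inoperative=not, Tracking loop down=not → no input occurs → does not occur.
Antenna path fails [OR]: Emergency waveguide switch is inoperative=occurs, Antenna drive malfunctions=occurs, B upconverter failed=occurs → at least one input occurs → occurs.
Power amp fails [AND]: Modem fails=occurs, Modem stage fails=not, Antenna path fails=occurs, A ACU faulted=occurs → not all inputs occur → does not occur.
Satellite uplink lost [AND]: Power amp fails=not, #2 HPA malfunctions=occurs, Outboard feed degraded=occurs, Modem 2 trips=occurs → not all inputs occur → does not occur.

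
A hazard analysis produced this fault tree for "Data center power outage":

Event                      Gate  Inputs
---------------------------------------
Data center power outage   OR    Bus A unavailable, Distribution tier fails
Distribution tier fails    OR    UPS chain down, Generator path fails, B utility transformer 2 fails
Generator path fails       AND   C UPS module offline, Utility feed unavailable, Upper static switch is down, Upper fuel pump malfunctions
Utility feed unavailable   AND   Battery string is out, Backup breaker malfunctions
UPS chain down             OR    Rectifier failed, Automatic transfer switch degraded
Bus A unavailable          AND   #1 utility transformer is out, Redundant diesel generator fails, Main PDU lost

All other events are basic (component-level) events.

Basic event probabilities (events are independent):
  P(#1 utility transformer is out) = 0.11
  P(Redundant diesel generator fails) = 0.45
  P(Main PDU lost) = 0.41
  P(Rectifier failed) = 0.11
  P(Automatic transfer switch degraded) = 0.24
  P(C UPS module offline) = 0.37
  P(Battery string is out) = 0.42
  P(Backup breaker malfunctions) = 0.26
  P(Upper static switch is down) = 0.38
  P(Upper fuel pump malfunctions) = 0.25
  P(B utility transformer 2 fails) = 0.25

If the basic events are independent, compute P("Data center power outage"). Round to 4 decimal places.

0.5049

P(Bus A unavailable) [AND] = 0.11 × 0.45 × 0.41 = 0.020295
P(UPS chain down) [OR] = 1 − (1−0.11) × (1−0.24) = 0.323600
P(Utility feed unavailable) [AND] = 0.42 × 0.26 = 0.109200
P(Generator path fails) [AND] = 0.37 × 0.109200 × 0.38 × 0.25 = 0.003838
P(Distribution tier fails) [OR] = 1 − (1−0.323600) × (1−0.003838) × (1−0.25) = 0.494647
P(Data center power outage) [OR] = 1 − (1−0.020295) × (1−0.494647) = 0.504903
Rounded to 4 decimal places: P(Data center power outage) ≈ 0.5049.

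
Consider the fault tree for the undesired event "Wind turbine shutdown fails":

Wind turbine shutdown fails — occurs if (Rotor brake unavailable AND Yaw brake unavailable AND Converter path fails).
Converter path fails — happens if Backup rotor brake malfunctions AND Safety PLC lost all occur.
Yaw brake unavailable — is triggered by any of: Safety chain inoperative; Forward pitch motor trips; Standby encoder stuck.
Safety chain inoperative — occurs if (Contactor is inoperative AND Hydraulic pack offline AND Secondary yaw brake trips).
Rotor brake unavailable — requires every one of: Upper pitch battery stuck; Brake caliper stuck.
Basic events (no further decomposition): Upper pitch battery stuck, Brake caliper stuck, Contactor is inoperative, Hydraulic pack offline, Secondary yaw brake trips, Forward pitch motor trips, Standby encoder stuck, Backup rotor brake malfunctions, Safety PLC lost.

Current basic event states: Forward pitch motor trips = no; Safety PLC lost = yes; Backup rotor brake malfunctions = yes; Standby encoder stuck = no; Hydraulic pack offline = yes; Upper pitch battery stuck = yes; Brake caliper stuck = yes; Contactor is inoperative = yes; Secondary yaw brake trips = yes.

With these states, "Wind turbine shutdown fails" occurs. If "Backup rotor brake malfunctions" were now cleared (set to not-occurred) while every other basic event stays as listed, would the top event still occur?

Counterfactual: set "Backup rotor brake malfunctions" to not occurred.
Rotor brake unavailable [AND]: Upper pitch battery stuck=occurs, Brake caliper stuck=occurs → all inputs occur → occurs.
Safety chain inoperative [AND]: Contactor is inoperative=occurs, Hydraulic pack offline=occurs, Secondary yaw brake trips=occurs → all inputs occur → occurs.
Yaw brake unavailable [OR]: Safety chain inoperative=occurs, Forward pitch motor trips=not, Standby encoder stuck=not → at least one input occurs → occurs.
Converter path fails [AND]: Backup rotor brake malfunctions=not, Safety PLC lost=occurs → not all inputs occur → does not occur.
Wind turbine shutdown fails [AND]: Rotor brake unavailable=occurs, Yaw brake unavailable=occurs, Converter path fails=not → not all inputs occur → does not occur.

No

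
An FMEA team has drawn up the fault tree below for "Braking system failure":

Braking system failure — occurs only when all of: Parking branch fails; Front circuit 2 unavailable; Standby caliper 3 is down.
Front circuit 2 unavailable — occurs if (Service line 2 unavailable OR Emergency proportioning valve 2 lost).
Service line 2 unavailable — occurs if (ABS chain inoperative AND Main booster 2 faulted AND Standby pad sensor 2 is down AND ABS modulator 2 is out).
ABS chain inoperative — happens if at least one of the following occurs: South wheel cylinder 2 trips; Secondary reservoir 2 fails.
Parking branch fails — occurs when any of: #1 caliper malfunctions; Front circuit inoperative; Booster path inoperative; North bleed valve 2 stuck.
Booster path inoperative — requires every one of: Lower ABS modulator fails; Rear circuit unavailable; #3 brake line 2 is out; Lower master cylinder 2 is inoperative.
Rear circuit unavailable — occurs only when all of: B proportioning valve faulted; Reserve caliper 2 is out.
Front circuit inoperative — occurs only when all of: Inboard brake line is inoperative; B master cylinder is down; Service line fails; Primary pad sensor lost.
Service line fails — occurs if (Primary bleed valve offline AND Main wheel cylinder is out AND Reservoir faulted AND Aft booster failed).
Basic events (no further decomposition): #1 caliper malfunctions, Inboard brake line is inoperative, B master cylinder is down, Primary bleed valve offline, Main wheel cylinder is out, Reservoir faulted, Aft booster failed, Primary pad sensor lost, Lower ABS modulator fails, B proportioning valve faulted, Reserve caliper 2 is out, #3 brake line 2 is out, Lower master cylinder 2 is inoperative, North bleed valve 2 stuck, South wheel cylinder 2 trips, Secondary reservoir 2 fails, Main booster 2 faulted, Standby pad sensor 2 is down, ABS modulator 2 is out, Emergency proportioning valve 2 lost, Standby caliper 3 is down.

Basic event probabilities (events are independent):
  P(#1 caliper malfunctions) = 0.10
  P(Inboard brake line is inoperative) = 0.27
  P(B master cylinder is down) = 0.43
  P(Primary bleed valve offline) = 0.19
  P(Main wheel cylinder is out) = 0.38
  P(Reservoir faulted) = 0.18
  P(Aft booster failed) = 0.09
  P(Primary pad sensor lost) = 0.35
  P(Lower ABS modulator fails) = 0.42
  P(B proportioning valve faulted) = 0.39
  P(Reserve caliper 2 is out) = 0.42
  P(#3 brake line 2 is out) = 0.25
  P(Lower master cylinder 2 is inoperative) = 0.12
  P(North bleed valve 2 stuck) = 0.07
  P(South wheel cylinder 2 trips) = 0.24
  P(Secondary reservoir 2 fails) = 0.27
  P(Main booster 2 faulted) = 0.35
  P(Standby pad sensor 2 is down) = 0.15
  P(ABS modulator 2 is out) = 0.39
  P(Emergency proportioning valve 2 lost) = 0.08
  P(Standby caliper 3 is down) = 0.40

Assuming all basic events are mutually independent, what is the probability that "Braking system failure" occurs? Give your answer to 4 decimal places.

P(Service line fails) [AND] = 0.19 × 0.38 × 0.18 × 0.09 = 0.001170
P(Front circuit inoperative) [AND] = 0.27 × 0.43 × 0.001170 × 0.35 = 0.000048
P(Rear circuit unavailable) [AND] = 0.39 × 0.42 = 0.163800
P(Booster path inoperative) [AND] = 0.42 × 0.163800 × 0.25 × 0.12 = 0.002064
P(Parking branch fails) [OR] = 1 − (1−0.10) × (1−0.000048) × (1−0.002064) × (1−0.07) = 0.164768
P(ABS chain inoperative) [OR] = 1 − (1−0.24) × (1−0.27) = 0.445200
P(Service line 2 unavailable) [AND] = 0.445200 × 0.35 × 0.15 × 0.39 = 0.009115
P(Front circuit 2 unavailable) [OR] = 1 − (1−0.009115) × (1−0.08) = 0.088386
P(Braking system failure) [AND] = 0.164768 × 0.088386 × 0.40 = 0.005825
Rounded to 4 decimal places: P(Braking system failure) ≈ 0.0058.

0.0058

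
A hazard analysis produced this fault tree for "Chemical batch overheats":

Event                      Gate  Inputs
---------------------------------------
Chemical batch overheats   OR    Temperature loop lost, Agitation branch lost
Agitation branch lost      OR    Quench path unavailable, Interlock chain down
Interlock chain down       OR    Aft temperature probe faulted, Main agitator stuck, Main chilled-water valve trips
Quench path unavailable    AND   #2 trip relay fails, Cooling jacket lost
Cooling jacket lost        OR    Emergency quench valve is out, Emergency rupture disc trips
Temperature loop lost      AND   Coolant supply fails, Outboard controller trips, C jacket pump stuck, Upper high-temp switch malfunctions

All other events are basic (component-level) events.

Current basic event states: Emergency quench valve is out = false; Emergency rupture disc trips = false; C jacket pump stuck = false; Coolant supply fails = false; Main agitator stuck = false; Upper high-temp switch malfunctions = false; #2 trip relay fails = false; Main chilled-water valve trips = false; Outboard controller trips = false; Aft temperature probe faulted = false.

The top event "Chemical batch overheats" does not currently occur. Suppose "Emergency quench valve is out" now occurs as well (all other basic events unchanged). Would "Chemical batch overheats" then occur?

No

Counterfactual: set "Emergency quench valve is out" to occurred.
Temperature loop lost [AND]: Coolant supply fails=not, Outboard controller trips=not, C jacket pump stuck=not, Upper high-temp switch malfunctions=not → not all inputs occur → does not occur.
Cooling jacket lost [OR]: Emergency quench valve is out=occurs, Emergency rupture disc trips=not → at least one input occurs → occurs.
Quench path unavailable [AND]: #2 trip relay fails=not, Cooling jacket lost=occurs → not all inputs occur → does not occur.
Interlock chain down [OR]: Aft temperature probe faulted=not, Main agitator stuck=not, Main chilled-water valve trips=not → no input occurs → does not occur.
Agitation branch lost [OR]: Quench path unavailable=not, Interlock chain down=not → no input occurs → does not occur.
Chemical batch overheats [OR]: Temperature loop lost=not, Agitation branch lost=not → no input occurs → does not occur.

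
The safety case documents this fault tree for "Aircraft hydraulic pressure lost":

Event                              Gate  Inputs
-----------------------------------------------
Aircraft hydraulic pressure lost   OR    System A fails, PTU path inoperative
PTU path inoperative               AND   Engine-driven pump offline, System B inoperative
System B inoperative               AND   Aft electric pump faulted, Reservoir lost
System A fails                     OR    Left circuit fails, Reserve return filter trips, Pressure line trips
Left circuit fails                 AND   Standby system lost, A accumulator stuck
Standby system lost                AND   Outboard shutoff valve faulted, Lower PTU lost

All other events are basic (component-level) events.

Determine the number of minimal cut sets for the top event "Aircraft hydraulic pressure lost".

Standby system lost [AND]: one cut set from each child combined → 1 × 1 = 1 cut set(s).
Left circuit fails [AND]: one cut set from each child combined → 1 × 1 = 1 cut set(s).
System A fails [OR]: union of children's cut sets → 3 cut set(s).
System B inoperative [AND]: one cut set from each child combined → 1 × 1 = 1 cut set(s).
PTU path inoperative [AND]: one cut set from each child combined → 1 × 1 = 1 cut set(s).
Aircraft hydraulic pressure lost [OR]: union of children's cut sets → 4 cut set(s).
Minimal cut sets: {A accumulator stuck, Lower PTU lost, Outboard shutoff valve faulted}; {Reserve return filter trips}; {Pressure line trips}; {Aft electric pump faulted, Engine-driven pump offline, Reservoir lost}.

4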